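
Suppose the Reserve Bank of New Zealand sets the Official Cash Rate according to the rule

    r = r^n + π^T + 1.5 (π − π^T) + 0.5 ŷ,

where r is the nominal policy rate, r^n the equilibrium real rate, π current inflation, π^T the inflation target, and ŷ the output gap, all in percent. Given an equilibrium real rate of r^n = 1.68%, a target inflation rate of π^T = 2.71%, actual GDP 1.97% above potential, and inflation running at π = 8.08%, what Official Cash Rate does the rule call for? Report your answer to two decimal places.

Output 1.97% above potential → ŷ = 1.97.
r = 1.68 + 2.71 + 1.5 × (8.08 − 2.71) + 0.5 × 1.97
   = 1.68 + 2.71 + 8.055 + 0.985 = 13.43

13.43%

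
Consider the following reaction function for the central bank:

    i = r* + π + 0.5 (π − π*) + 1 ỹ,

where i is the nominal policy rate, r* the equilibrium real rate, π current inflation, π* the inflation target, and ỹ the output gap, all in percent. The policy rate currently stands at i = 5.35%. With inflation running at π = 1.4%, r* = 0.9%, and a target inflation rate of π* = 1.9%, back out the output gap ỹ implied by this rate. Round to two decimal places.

3.30%

1 ỹ = 5.35 − 0.9 − 1.4 − 0.5 × (1.4 − 1.9) = 3.3
ỹ = 3.3 / 1 = 3.30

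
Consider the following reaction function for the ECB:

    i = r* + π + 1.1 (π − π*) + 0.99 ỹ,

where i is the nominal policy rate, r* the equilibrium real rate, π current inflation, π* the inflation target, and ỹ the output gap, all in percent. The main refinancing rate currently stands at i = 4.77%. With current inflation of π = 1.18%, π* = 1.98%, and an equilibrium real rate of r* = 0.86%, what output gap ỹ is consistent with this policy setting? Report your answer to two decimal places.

3.65%

0.99 ỹ = 4.77 − 0.86 − 1.18 − 1.1 × (1.18 − 1.98) = 3.61
ỹ = 3.61 / 0.99 = 3.65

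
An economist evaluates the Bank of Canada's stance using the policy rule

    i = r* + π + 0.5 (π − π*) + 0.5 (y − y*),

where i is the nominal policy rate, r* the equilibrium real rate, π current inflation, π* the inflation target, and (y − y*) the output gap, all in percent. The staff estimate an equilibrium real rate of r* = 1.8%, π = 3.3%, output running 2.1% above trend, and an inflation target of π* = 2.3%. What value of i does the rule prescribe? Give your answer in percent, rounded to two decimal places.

Output 2.1% above potential → (y − y*) = 2.1.
i = 1.8 + 3.3 + 0.5 × (3.3 − 2.3) + 0.5 × 2.1
   = 1.8 + 3.3 + 0.5 + 1.05 = 6.65

6.65%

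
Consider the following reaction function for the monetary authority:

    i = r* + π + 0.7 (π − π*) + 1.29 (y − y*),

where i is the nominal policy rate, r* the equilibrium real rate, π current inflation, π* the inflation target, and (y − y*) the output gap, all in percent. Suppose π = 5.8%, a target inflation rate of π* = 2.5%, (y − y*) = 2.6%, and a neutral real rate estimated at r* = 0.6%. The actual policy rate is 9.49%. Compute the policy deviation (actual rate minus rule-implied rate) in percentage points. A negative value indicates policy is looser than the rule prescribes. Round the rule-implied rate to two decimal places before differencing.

-2.57 pp

i = 0.6 + 5.8 + 0.7 × (5.8 − 2.5) + 1.29 × 2.6
   = 0.6 + 5.8 + 2.31 + 3.354 = 12.06
Deviation = 9.49 − 12.06 = -2.57 pp.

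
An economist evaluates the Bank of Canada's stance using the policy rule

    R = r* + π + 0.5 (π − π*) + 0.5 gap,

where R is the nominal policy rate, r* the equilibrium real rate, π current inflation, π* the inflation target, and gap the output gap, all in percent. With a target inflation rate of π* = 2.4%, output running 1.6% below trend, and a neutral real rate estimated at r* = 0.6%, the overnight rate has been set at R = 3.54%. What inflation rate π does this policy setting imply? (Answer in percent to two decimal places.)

Output 1.6% below potential → gap = -1.6.
Collecting π: R = r* + (1 + 0.5) π − 0.5 π* + 0.5 gap
1.5 π = 3.54 − 0.6 + 0.5 × 2.4 − 0.5 × (-1.6) = 4.94
π = 4.94 / 1.5 = 3.29

3.29%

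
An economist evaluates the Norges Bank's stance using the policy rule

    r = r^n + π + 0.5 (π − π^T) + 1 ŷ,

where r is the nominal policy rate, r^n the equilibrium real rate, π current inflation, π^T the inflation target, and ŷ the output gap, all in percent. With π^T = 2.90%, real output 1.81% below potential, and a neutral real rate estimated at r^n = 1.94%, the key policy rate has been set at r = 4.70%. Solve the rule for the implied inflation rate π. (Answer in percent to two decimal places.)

Output 1.81% below potential → ŷ = -1.81.
Collecting π: r = r^n + (1 + 0.5) π − 0.5 π^T + 1 ŷ
1.5 π = 4.70 − 1.94 + 0.5 × 2.90 − 1 × (-1.81) = 6.02
π = 6.02 / 1.5 = 4.01

4.01%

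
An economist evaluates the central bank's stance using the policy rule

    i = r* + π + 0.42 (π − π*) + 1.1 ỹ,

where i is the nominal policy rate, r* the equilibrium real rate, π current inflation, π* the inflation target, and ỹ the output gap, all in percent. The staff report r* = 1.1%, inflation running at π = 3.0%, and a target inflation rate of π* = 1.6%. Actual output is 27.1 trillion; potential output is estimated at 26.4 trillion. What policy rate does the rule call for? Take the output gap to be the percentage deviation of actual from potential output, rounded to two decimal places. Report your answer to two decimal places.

7.60%

Output gap = 100 × (27.1 − 26.4) / 26.4 = 2.65%.
i = 1.10 + 3.00 + 0.42 × (3.00 − 1.60) + 1.1 × 2.65
   = 1.10 + 3 + 0.588 + 2.915 = 7.60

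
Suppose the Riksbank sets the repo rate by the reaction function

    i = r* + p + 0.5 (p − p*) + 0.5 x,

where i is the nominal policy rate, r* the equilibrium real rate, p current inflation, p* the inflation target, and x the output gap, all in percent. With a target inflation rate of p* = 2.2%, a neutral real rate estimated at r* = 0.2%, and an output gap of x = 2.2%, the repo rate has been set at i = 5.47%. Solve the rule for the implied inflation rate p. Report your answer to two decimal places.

Collecting p: i = r* + (1 + 0.5) p − 0.5 p* + 0.5 x
1.5 p = 5.47 − 0.2 + 0.5 × 2.2 − 0.5 × 2.2 = 5.27
p = 5.27 / 1.5 = 3.51

3.51%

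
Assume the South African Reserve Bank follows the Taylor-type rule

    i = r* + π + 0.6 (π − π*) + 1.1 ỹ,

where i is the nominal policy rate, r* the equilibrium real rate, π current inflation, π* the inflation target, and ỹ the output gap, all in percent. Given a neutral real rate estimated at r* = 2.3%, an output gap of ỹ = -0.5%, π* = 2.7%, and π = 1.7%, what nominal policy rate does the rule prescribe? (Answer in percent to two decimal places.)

2.85%

i = 2.3 + 1.7 + 0.6 × (1.7 − 2.7) + 1.1 × (-0.5)
   = 2.3 + 1.7 − 0.6 − 0.55 = 2.85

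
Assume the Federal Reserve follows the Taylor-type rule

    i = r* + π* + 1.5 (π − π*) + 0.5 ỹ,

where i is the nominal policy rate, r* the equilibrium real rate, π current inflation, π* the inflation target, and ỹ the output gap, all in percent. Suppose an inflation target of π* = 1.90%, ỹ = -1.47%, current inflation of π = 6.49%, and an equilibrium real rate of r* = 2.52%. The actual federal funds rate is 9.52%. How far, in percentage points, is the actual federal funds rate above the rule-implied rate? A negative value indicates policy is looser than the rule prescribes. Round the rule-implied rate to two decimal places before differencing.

i = 2.52 + 1.90 + 1.5 × (6.49 − 1.90) + 0.5 × (-1.47)
   = 2.52 + 1.9 + 6.885 − 0.735 = 10.57
Deviation = 9.52 − 10.57 = -1.05 pp.

-1.05 pp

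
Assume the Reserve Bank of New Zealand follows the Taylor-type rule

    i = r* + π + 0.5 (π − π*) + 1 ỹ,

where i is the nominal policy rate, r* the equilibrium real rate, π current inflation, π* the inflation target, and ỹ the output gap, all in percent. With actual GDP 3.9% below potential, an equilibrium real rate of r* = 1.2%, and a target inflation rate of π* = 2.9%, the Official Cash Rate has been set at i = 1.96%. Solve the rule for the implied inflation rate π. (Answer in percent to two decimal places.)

Output 3.9% below potential → ỹ = -3.9.
Collecting π: i = r* + (1 + 0.5) π − 0.5 π* + 1 ỹ
1.5 π = 1.96 − 1.2 + 0.5 × 2.9 − 1 × (-3.9) = 6.11
π = 6.11 / 1.5 = 4.07

4.07%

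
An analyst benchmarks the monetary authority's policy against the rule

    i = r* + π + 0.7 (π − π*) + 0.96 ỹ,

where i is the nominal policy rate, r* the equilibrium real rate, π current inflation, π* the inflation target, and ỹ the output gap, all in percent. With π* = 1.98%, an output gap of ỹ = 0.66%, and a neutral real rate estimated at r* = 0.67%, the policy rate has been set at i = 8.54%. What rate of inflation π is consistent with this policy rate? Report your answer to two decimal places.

5.07%

Collecting π: i = r* + (1 + 0.7) π − 0.7 π* + 0.96 ỹ
1.7 π = 8.54 − 0.67 + 0.7 × 1.98 − 0.96 × 0.66 = 8.6224
π = 8.6224 / 1.7 = 5.07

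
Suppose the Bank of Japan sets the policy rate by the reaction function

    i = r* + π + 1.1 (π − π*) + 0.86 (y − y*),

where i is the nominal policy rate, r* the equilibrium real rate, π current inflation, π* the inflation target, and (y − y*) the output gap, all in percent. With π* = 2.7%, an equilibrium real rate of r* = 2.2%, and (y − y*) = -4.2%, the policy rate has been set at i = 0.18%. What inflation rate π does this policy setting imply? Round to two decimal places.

Collecting π: i = r* + (1 + 1.1) π − 1.1 π* + 0.86 (y − y*)
2.1 π = 0.18 − 2.2 + 1.1 × 2.7 − 0.86 × (-4.2) = 4.562
π = 4.562 / 2.1 = 2.17

2.17%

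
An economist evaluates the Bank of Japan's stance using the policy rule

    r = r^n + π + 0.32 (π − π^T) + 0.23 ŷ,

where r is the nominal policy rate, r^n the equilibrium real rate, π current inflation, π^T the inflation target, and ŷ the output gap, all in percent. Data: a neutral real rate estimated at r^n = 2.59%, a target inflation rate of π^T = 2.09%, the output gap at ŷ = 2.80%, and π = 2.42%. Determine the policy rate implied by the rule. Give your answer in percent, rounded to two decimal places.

r = 2.59 + 2.42 + 0.32 × (2.42 − 2.09) + 0.23 × 2.80
   = 2.59 + 2.42 + 0.1056 + 0.644 = 5.76

5.76%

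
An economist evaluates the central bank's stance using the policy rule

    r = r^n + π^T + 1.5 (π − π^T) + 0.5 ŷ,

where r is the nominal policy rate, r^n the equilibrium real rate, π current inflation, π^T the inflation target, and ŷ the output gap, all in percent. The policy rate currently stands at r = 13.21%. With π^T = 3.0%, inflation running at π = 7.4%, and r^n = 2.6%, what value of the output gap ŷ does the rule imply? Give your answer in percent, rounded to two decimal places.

0.5 ŷ = 13.21 − 2.6 − 3.0 − 1.5 × (7.4 − 3.0) = 1.01
ŷ = 1.01 / 0.5 = 2.02

2.02%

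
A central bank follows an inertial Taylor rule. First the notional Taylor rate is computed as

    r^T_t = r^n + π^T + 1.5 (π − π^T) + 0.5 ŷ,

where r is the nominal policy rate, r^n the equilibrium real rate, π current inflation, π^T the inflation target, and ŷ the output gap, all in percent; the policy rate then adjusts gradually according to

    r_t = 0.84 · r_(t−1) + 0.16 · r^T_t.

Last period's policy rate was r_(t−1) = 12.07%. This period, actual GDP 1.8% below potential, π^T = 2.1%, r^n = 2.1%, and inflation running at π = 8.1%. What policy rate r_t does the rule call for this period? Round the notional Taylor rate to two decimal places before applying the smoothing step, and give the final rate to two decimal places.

Output 1.8% below potential → ŷ = -1.8.
r^T_t = 2.1 + 2.1 + 1.5 × (8.1 − 2.1) + 0.5 × (-1.8)
   = 2.1 + 2.1 + 9 − 0.9 = 12.30
r_t = 0.84 × 12.07 + 0.16 × 12.30 = 10.1388 + 1.968 = 12.11

12.11%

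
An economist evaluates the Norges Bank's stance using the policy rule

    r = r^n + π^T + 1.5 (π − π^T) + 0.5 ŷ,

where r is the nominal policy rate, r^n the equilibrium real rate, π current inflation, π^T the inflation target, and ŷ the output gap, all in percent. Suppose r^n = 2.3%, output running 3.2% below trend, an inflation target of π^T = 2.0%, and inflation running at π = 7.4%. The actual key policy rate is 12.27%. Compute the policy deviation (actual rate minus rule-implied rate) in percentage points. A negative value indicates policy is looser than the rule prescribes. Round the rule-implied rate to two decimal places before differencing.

1.47 pp

Output 3.2% below potential → ŷ = -3.2.
r = 2.3 + 2.0 + 1.5 × (7.4 − 2.0) + 0.5 × (-3.2)
   = 2.3 + 2 + 8.1 − 1.6 = 10.80
Deviation = 12.27 − 10.80 = 1.47 pp.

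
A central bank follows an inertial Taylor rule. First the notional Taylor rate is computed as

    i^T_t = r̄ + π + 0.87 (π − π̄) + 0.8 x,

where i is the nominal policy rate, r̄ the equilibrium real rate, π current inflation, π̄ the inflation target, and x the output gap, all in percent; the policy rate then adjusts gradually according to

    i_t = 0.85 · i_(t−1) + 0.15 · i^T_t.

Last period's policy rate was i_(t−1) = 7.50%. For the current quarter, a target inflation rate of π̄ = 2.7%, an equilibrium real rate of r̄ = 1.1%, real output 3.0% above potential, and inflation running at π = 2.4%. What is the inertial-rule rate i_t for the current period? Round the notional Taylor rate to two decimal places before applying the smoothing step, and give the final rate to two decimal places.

7.22%

Output 3.0% above potential → x = 3.0.
i^T_t = 1.1 + 2.4 + 0.87 × (2.4 − 2.7) + 0.8 × 3.0
   = 1.1 + 2.4 − 0.261 + 2.4 = 5.64
i_t = 0.85 × 7.50 + 0.15 × 5.64 = 6.375 + 0.846 = 7.22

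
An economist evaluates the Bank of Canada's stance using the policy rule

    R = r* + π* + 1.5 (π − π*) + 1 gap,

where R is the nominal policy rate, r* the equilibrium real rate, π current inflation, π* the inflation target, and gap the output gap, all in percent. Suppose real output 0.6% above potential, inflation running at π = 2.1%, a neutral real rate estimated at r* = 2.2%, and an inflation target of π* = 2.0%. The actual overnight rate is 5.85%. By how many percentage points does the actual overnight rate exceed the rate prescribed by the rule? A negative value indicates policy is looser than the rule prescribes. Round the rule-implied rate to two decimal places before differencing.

0.90 pp

Output 0.6% above potential → gap = 0.6.
R = 2.2 + 2.0 + 1.5 × (2.1 − 2.0) + 1 × 0.6
   = 2.2 + 2 + 0.15 + 0.6 = 4.95
Deviation = 5.85 − 4.95 = 0.90 pp.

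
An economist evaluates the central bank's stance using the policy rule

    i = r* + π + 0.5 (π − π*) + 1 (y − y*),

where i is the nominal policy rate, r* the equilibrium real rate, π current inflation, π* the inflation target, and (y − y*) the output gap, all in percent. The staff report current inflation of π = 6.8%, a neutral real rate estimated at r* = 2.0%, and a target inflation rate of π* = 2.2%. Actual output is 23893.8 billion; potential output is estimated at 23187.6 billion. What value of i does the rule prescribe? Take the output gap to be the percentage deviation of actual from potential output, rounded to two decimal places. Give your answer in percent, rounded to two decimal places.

14.15%

Output gap = 100 × (23893.8 − 23187.6) / 23187.6 = 3.05%.
i = 2.00 + 6.80 + 0.5 × (6.80 − 2.20) + 1 × 3.05
   = 2.00 + 6.8 + 2.3 + 3.05 = 14.15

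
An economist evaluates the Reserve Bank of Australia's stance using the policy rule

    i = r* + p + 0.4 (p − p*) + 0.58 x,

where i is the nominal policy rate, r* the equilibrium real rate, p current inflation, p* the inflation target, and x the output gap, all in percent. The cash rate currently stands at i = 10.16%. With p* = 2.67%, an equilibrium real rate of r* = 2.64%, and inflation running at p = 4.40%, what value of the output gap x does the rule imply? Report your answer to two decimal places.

4.19%

0.58 x = 10.16 − 2.64 − 4.40 − 0.4 × (4.40 − 2.67) = 2.428
x = 2.428 / 0.58 = 4.19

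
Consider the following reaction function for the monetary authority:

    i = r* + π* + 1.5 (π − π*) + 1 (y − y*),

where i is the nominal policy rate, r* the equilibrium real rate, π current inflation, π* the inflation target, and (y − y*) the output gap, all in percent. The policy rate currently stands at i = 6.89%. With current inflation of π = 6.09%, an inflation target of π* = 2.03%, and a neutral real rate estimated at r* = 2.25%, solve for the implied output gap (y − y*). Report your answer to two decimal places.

-3.48%

1 (y − y*) = 6.89 − 2.25 − 2.03 − 1.5 × (6.09 − 2.03) = -3.48
(y − y*) = -3.48 / 1 = -3.48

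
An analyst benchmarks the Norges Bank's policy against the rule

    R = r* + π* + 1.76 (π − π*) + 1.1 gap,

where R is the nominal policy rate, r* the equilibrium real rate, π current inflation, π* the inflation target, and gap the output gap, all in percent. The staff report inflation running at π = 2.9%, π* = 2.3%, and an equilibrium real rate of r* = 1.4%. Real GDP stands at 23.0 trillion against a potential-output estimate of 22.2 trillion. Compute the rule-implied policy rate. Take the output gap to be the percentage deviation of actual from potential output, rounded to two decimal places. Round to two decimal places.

Output gap = 100 × (23.0 − 22.2) / 22.2 = 3.60%.
R = 1.40 + 2.30 + 1.76 × (2.90 − 2.30) + 1.1 × 3.60
   = 1.40 + 2.3 + 1.056 + 3.96 = 8.72

8.72%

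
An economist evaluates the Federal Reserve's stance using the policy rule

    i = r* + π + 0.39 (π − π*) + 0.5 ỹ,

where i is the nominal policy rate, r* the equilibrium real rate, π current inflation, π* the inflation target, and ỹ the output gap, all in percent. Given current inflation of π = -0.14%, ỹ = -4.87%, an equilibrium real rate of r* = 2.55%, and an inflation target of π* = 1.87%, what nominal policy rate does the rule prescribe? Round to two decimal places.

i = 2.55 + (-0.14) + 0.39 × (-0.14 − 1.87) + 0.5 × (-4.87)
   = 2.55 − 0.14 − 0.7839 − 2.435 = -0.81

-0.81%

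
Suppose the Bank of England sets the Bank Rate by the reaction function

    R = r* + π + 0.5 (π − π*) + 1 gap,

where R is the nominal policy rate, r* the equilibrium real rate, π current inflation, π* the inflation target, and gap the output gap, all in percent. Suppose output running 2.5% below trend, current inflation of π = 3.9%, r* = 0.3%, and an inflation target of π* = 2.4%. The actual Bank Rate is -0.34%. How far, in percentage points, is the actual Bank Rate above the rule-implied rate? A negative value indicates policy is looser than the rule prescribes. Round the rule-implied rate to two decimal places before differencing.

-2.79 pp

Output 2.5% below potential → gap = -2.5.
R = 0.3 + 3.9 + 0.5 × (3.9 − 2.4) + 1 × (-2.5)
   = 0.3 + 3.9 + 0.75 − 2.5 = 2.45
Deviation = -0.34 − 2.45 = -2.79 pp.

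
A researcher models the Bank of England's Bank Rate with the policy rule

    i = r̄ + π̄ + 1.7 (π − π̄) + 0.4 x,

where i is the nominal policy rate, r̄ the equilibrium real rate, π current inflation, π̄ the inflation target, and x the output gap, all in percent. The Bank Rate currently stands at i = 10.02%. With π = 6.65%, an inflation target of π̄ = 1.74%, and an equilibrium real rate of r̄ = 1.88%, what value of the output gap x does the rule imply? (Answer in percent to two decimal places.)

0.4 x = 10.02 − 1.88 − 1.74 − 1.7 × (6.65 − 1.74) = -1.947
x = -1.947 / 0.4 = -4.87

-4.87%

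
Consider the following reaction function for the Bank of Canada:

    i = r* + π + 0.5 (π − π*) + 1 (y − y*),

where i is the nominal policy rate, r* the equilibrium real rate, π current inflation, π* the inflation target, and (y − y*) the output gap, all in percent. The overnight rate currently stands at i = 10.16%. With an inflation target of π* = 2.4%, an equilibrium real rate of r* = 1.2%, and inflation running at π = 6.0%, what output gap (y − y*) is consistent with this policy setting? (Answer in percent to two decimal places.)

1 (y − y*) = 10.16 − 1.2 − 6.0 − 0.5 × (6.0 − 2.4) = 1.16
(y − y*) = 1.16 / 1 = 1.16

1.16%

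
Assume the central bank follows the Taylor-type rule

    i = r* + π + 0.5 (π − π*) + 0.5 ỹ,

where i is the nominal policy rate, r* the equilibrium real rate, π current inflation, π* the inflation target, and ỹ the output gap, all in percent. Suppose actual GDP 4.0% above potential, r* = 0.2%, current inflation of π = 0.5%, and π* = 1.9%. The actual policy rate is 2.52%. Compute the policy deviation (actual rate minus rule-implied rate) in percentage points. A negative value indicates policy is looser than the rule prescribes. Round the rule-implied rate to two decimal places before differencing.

Output 4.0% above potential → ỹ = 4.0.
i = 0.2 + 0.5 + 0.5 × (0.5 − 1.9) + 0.5 × 4.0
   = 0.2 + 0.5 − 0.7 + 2 = 2.00
Deviation = 2.52 − 2.00 = 0.52 pp.

0.52 pp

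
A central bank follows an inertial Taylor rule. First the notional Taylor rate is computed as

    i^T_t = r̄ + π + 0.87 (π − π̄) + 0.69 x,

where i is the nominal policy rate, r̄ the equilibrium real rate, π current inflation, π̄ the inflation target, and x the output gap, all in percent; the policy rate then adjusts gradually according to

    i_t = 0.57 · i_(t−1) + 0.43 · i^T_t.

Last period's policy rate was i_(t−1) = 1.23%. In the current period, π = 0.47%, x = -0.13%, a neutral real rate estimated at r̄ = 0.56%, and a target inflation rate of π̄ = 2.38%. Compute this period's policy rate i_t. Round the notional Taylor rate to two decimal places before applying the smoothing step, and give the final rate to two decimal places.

0.39%

i^T_t = 0.56 + 0.47 + 0.87 × (0.47 − 2.38) + 0.69 × (-0.13)
   = 0.56 + 0.47 − 1.6617 − 0.0897 = -0.72
i_t = 0.57 × 1.23 + 0.43 × (-0.72) = 0.7011 − 0.3096 = 0.39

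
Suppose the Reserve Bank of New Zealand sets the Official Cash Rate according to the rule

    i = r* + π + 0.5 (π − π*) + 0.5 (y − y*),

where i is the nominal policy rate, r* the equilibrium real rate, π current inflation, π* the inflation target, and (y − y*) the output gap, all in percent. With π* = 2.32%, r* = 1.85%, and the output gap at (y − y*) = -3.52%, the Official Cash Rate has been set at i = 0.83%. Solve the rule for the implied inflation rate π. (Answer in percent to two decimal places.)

Collecting π: i = r* + (1 + 0.5) π − 0.5 π* + 0.5 (y − y*)
1.5 π = 0.83 − 1.85 + 0.5 × 2.32 − 0.5 × (-3.52) = 1.9
π = 1.9 / 1.5 = 1.27

1.27%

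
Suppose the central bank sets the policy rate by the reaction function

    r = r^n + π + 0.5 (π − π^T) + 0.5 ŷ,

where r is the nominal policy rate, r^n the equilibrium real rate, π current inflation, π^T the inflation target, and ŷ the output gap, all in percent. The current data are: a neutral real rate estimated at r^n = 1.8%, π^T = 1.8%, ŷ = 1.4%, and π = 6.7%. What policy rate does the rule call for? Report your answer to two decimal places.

11.65%

r = 1.8 + 6.7 + 0.5 × (6.7 − 1.8) + 0.5 × 1.4
   = 1.8 + 6.7 + 2.45 + 0.7 = 11.65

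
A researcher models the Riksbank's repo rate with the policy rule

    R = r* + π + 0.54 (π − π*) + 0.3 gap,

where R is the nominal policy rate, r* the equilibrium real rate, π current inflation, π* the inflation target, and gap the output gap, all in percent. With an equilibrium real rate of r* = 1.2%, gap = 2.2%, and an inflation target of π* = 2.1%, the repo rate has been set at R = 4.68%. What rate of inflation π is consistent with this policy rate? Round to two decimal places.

2.57%

Collecting π: R = r* + (1 + 0.54) π − 0.54 π* + 0.3 gap
1.54 π = 4.68 − 1.2 + 0.54 × 2.1 − 0.3 × 2.2 = 3.954
π = 3.954 / 1.54 = 2.57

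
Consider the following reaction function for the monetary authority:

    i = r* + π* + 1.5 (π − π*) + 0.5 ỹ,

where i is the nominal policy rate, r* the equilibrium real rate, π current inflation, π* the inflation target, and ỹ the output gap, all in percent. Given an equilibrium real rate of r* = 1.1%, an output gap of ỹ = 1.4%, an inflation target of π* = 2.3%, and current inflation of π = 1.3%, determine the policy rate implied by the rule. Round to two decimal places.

i = 1.1 + 2.3 + 1.5 × (1.3 − 2.3) + 0.5 × 1.4
   = 1.1 + 2.3 − 1.5 + 0.7 = 2.60

2.60%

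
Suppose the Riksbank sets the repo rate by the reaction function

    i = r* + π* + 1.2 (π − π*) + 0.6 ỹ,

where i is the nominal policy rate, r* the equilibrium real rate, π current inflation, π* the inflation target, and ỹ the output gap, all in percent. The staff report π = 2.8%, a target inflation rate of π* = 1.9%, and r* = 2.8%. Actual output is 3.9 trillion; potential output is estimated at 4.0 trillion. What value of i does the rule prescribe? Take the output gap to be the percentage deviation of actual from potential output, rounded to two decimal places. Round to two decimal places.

Output gap = 100 × (3.9 − 4.0) / 4.0 = -2.50%.
i = 2.80 + 1.90 + 1.2 × (2.80 − 1.90) + 0.6 × (-2.50)
   = 2.80 + 1.9 + 1.08 − 1.5 = 4.28

4.28%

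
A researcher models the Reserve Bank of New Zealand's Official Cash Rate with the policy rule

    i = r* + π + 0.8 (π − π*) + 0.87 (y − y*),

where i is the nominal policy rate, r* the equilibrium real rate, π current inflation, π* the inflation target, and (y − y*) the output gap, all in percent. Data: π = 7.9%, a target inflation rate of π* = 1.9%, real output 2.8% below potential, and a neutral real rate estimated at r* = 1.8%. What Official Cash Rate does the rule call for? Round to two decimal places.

12.06%

Output 2.8% below potential → (y − y*) = -2.8.
i = 1.8 + 7.9 + 0.8 × (7.9 − 1.9) + 0.87 × (-2.8)
   = 1.8 + 7.9 + 4.8 − 2.436 = 12.06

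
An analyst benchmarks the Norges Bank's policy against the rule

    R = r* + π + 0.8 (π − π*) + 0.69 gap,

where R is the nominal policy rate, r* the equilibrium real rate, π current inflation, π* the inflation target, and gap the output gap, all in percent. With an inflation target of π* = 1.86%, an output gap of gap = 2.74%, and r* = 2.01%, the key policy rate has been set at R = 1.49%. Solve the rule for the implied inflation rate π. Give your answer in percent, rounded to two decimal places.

-0.51%

Collecting π: R = r* + (1 + 0.8) π − 0.8 π* + 0.69 gap
1.8 π = 1.49 − 2.01 + 0.8 × 1.86 − 0.69 × 2.74 = -0.9226
π = -0.9226 / 1.8 = -0.51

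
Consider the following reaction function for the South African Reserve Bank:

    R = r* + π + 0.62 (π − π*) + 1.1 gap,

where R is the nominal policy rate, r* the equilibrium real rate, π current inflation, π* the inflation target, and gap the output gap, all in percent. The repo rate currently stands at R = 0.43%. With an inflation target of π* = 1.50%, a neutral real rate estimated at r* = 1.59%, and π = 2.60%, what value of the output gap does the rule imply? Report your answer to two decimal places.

1.1 gap = 0.43 − 1.59 − 2.60 − 0.62 × (2.60 − 1.50) = -4.442
gap = -4.442 / 1.1 = -4.04

-4.04%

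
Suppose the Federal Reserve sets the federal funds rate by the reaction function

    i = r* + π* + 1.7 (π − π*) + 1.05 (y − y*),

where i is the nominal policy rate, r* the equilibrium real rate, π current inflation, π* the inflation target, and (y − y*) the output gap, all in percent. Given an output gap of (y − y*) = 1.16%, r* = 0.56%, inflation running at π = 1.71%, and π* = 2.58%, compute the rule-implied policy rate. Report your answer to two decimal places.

2.88%

i = 0.56 + 2.58 + 1.7 × (1.71 − 2.58) + 1.05 × 1.16
   = 0.56 + 2.58 − 1.479 + 1.218 = 2.88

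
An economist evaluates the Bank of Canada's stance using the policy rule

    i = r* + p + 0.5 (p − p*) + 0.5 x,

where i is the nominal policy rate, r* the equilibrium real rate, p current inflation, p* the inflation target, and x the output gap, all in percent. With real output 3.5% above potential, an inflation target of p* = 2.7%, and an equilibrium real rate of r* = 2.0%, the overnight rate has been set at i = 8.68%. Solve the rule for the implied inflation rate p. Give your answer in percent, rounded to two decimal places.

4.19%

Output 3.5% above potential → x = 3.5.
Collecting p: i = r* + (1 + 0.5) p − 0.5 p* + 0.5 x
1.5 p = 8.68 − 2.0 + 0.5 × 2.7 − 0.5 × 3.5 = 6.28
p = 6.28 / 1.5 = 4.19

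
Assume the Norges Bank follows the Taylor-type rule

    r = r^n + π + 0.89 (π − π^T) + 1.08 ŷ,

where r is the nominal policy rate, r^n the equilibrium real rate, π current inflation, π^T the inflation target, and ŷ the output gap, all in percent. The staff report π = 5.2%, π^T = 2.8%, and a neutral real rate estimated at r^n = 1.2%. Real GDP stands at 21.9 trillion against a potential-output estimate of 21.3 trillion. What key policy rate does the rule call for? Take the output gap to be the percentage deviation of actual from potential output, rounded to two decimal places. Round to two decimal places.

Output gap = 100 × (21.9 − 21.3) / 21.3 = 2.82%.
r = 1.20 + 5.20 + 0.89 × (5.20 − 2.80) + 1.08 × 2.82
   = 1.20 + 5.2 + 2.136 + 3.0456 = 11.58

11.58%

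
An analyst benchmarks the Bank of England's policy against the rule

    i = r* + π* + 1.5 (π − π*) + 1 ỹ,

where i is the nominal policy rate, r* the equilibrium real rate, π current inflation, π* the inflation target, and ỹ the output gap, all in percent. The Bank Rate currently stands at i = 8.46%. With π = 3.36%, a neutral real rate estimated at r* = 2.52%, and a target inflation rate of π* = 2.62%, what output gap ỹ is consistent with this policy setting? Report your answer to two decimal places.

1 ỹ = 8.46 − 2.52 − 2.62 − 1.5 × (3.36 − 2.62) = 2.21
ỹ = 2.21 / 1 = 2.21

2.21%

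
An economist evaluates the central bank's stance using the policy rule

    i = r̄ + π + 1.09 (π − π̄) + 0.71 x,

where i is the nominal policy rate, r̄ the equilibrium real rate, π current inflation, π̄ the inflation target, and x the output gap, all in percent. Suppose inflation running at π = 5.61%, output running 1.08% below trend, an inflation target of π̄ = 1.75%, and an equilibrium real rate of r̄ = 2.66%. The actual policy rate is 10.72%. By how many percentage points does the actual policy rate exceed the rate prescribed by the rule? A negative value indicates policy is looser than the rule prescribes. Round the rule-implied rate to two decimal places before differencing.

Output 1.08% below potential → x = -1.08.
i = 2.66 + 5.61 + 1.09 × (5.61 − 1.75) + 0.71 × (-1.08)
   = 2.66 + 5.61 + 4.2074 − 0.7668 = 11.71
Deviation = 10.72 − 11.71 = -0.99 pp.

-0.99 pp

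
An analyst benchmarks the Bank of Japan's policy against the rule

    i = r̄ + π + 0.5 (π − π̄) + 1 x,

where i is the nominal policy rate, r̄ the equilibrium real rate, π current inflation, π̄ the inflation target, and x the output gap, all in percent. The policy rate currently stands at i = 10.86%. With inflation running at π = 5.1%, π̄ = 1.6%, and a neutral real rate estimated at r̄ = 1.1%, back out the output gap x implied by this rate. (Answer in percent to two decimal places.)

2.91%

1 x = 10.86 − 1.1 − 5.1 − 0.5 × (5.1 − 1.6) = 2.91
x = 2.91 / 1 = 2.91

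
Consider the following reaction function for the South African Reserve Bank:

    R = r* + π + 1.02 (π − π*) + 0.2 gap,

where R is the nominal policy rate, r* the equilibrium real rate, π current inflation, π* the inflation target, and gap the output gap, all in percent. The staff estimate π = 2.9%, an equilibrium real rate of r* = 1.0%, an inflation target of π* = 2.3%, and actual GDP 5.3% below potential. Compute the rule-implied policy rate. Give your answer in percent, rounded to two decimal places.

3.45%

Output 5.3% below potential → gap = -5.3.
R = 1.0 + 2.9 + 1.02 × (2.9 − 2.3) + 0.2 × (-5.3)
   = 1.0 + 2.9 + 0.612 − 1.06 = 3.45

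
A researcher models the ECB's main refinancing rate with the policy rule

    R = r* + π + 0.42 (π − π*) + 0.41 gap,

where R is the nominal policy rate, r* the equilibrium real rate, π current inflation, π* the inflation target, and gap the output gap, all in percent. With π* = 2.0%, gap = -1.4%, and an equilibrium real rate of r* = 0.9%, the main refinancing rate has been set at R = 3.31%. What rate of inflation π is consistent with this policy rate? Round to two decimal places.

Collecting π: R = r* + (1 + 0.42) π − 0.42 π* + 0.41 gap
1.42 π = 3.31 − 0.9 + 0.42 × 2.0 − 0.41 × (-1.4) = 3.824
π = 3.824 / 1.42 = 2.69

2.69%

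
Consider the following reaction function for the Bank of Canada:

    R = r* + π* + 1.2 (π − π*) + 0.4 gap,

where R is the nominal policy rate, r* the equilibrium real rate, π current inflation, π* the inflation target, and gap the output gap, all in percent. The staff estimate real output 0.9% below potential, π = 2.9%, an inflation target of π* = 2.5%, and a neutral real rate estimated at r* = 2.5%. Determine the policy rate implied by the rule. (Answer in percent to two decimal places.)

Output 0.9% below potential → gap = -0.9.
R = 2.5 + 2.5 + 1.2 × (2.9 − 2.5) + 0.4 × (-0.9)
   = 2.5 + 2.5 + 0.48 − 0.36 = 5.12

5.12%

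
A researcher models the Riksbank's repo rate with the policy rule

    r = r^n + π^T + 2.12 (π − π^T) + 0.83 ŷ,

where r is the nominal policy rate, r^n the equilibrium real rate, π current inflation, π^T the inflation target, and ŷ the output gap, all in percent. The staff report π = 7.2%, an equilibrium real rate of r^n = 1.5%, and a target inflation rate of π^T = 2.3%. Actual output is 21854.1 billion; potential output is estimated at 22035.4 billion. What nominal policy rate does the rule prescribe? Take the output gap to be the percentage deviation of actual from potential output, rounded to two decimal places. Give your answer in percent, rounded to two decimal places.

13.51%

Output gap = 100 × (21854.1 − 22035.4) / 22035.4 = -0.82%.
r = 1.50 + 2.30 + 2.12 × (7.20 − 2.30) + 0.83 × (-0.82)
   = 1.50 + 2.3 + 10.388 − 0.6806 = 13.51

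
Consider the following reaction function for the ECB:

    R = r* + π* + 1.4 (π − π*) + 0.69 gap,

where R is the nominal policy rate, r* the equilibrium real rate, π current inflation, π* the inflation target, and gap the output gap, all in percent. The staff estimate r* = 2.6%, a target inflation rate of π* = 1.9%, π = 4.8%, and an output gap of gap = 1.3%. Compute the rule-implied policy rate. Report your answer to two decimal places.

9.46%

R = 2.6 + 1.9 + 1.4 × (4.8 − 1.9) + 0.69 × 1.3
   = 2.6 + 1.9 + 4.06 + 0.897 = 9.46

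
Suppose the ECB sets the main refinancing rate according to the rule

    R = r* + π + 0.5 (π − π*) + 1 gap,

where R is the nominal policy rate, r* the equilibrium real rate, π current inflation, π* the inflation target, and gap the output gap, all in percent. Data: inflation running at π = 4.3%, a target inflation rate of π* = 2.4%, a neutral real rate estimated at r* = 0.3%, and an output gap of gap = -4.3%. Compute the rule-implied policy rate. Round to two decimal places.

R = 0.3 + 4.3 + 0.5 × (4.3 − 2.4) + 1 × (-4.3)
   = 0.3 + 4.3 + 0.95 − 4.3 = 1.25

1.25%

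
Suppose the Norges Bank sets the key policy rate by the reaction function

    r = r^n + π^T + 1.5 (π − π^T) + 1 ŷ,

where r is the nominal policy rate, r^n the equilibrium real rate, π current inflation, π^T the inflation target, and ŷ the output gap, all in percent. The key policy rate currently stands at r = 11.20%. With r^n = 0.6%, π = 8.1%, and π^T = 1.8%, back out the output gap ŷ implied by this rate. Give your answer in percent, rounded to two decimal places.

-0.65%

1 ŷ = 11.20 − 0.6 − 1.8 − 1.5 × (8.1 − 1.8) = -0.65
ŷ = -0.65 / 1 = -0.65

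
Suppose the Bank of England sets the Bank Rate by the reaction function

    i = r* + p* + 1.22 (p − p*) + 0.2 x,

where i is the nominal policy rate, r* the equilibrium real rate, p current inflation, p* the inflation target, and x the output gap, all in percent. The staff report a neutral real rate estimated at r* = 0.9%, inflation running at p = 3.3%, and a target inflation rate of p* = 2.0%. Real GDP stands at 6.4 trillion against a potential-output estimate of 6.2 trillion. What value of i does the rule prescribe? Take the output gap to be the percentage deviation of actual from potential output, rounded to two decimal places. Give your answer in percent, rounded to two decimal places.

Output gap = 100 × (6.4 − 6.2) / 6.2 = 3.23%.
i = 0.90 + 2.00 + 1.22 × (3.30 − 2.00) + 0.2 × 3.23
   = 0.90 + 2 + 1.586 + 0.646 = 5.13

5.13%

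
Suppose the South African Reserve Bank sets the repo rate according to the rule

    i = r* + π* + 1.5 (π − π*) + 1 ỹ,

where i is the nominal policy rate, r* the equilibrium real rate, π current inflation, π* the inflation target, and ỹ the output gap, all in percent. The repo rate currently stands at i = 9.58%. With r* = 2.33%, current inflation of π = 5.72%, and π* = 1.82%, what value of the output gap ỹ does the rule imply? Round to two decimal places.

1 ỹ = 9.58 − 2.33 − 1.82 − 1.5 × (5.72 − 1.82) = -0.42
ỹ = -0.42 / 1 = -0.42

-0.42%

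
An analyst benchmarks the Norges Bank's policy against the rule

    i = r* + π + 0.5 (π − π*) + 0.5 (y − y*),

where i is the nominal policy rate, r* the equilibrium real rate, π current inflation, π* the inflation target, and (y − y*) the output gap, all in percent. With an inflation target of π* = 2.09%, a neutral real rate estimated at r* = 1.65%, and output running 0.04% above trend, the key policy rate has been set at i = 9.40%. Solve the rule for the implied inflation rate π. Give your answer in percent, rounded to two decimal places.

Output 0.04% above potential → (y − y*) = 0.04.
Collecting π: i = r* + (1 + 0.5) π − 0.5 π* + 0.5 (y − y*)
1.5 π = 9.40 − 1.65 + 0.5 × 2.09 − 0.5 × 0.04 = 8.775
π = 8.775 / 1.5 = 5.85

5.85%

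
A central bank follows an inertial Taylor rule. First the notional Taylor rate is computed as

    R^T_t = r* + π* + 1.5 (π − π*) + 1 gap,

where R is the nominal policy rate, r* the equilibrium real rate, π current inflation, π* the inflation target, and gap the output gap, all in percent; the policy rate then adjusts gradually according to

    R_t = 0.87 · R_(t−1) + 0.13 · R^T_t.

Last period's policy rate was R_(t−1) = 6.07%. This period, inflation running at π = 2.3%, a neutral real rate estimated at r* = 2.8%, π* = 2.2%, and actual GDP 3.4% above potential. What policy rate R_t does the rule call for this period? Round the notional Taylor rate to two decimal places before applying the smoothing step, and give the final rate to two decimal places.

Output 3.4% above potential → gap = 3.4.
R^T_t = 2.8 + 2.2 + 1.5 × (2.3 − 2.2) + 1 × 3.4
   = 2.8 + 2.2 + 0.15 + 3.4 = 8.55
R_t = 0.87 × 6.07 + 0.13 × 8.55 = 5.2809 + 1.1115 = 6.39

6.39%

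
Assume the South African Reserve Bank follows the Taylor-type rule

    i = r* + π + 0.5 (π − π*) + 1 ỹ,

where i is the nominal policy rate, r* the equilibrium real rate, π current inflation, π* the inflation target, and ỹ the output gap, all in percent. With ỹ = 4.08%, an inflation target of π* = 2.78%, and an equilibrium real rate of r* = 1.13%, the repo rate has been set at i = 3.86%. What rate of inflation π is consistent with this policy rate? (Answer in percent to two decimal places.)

0.03%

Collecting π: i = r* + (1 + 0.5) π − 0.5 π* + 1 ỹ
1.5 π = 3.86 − 1.13 + 0.5 × 2.78 − 1 × 4.08 = 0.04
π = 0.04 / 1.5 = 0.03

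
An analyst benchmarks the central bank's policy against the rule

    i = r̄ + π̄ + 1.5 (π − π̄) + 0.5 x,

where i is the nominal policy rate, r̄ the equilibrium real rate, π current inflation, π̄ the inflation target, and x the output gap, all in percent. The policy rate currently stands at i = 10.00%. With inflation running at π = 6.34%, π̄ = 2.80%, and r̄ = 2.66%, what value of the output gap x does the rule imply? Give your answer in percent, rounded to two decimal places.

-1.54%

0.5 x = 10.00 − 2.66 − 2.80 − 1.5 × (6.34 − 2.80) = -0.77
x = -0.77 / 0.5 = -1.54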